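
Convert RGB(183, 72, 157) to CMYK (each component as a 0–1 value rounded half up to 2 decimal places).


R'=183/255≈0.7176, G'=72/255≈0.2824, B'=157/255≈0.6157
K = 1 - max(R',G',B') = 1 - 183/255 = 72/255 = 0.28235… → 0.28
(1-R'-K)/(1-K) simplifies to (max-R)/max with max = 183:
C = (183-183)/183 = 0/183 = 0 → 0.00
M = (183-72)/183 = 111/183 = 0.60655… → 0.61
Y = (183-157)/183 = 26/183 = 0.14207… → 0.14
= CMYK(0.00, 0.61, 0.14, 0.28)


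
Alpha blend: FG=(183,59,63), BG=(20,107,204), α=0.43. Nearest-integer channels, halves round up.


C = α×F + (1-α)×B, with 1-α = 0.57
R: 0.43×183 + 0.57×20 = 78.69 + 11.40 = 90.09 → 90
G: 0.43×59 + 0.57×107 = 25.37 + 60.99 = 86.36 → 86
B: 0.43×63 + 0.57×204 = 27.09 + 116.28 = 143.37 → 143
= RGB(90, 86, 143)


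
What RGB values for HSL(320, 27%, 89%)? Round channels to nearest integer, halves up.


H=320°, S=0.27, L=0.89
C = (1-|2L-1|)×S = (1-|0.78|)×0.27 = 0.0594
H' = H/60 = 320/60 ≈ 5.3333; X = C×(1-|H' mod 2 - 1|) = 0.0396
m = L - C/2 = 0.89 - 0.0297 = 0.8603
Sector ⌊H'⌋ = 5 → (R',G',B') = (0.0594, 0.0, 0.0396)
RGB = ((R'+m)×255, (G'+m)×255, (B'+m)×255) = (234.5235, 219.3765, 229.4745)
Round half up → RGB(235, 219, 229)


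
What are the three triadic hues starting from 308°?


Triadic: equally spaced at 120° intervals
H1 = 308°
H2 = (308 + 120) mod 360 = 68°
H3 = (308 + 240) mod 360 = 188°
Triadic = 308°, 68°, 188°


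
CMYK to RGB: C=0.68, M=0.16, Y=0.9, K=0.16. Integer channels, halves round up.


R = 255 × (1-C) × (1-K) = 255 × 0.32 × 0.84 = 68.544 → 69
G = 255 × (1-M) × (1-K) = 255 × 0.84 × 0.84 = 179.928 → 180
B = 255 × (1-Y) × (1-K) = 255 × 0.10 × 0.84 = 21.42 → 21
= RGB(69, 180, 21)


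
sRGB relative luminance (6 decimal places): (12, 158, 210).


Linearize each channel (sRGB transfer function): c = v/255; c_lin = c/12.92 if c ≤ 0.04045, else ((c+0.055)/1.055)^2.4
  R: 12/255 ≈ 0.047059 > 0.04045 → ((0.047059+0.055)/1.055)^2.4 ≈ 0.003677
  G: 158/255 ≈ 0.619608 > 0.04045 → ((0.619608+0.055)/1.055)^2.4 ≈ 0.341914
  B: 210/255 ≈ 0.823529 > 0.04045 → ((0.823529+0.055)/1.055)^2.4 ≈ 0.644480
R_lin = 0.003677, G_lin = 0.341914, B_lin = 0.644480
L = 0.2126×R + 0.7152×G + 0.0722×B
L = 0.2126×0.003677 + 0.7152×0.341914 + 0.0722×0.644480
L ≈ 0.291850


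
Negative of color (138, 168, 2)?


Invert: (255-R, 255-G, 255-B)
R: 255-138 = 117
G: 255-168 = 87
B: 255-2 = 253
= RGB(117, 87, 253)


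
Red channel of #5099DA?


Color: #5099DA
R = 50 = 80
G = 99 = 153
B = DA = 218
Red = 80


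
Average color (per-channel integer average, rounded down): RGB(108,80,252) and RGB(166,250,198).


Midpoint: each channel = ⌊(C₁+C₂)/2⌋
R: ⌊(108+166)/2⌋ = 137
G: ⌊(80+250)/2⌋ = 165
B: ⌊(252+198)/2⌋ = 225
= RGB(137, 165, 225)


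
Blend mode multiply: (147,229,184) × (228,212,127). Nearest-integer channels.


Multiply: C = A×B/255, rounded to nearest integer
R: 147×228/255 = 33516/255 ≈ 131.435 → 131
G: 229×212/255 = 48548/255 ≈ 190.384 → 190
B: 184×127/255 = 23368/255 ≈ 91.639 → 92
= RGB(131, 190, 92)


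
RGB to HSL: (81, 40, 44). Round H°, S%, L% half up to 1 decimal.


Normalize: R'=81/255≈0.3176, G'=40/255≈0.1569, B'=44/255≈0.1725
Max=81/255, Min=40/255, Δ=Max-Min=41/255
L = (Max+Min)/2 = (81+40)/510 = 121/510 = 0.23725… → L = 23.7%
L ≤ 0.5 → S = Δ/(Max+Min) = 41/(81+40) = 41/121 = 0.33884… → S = 33.9%
(the 1/255 factors cancel in S and H, so raw channel differences can be used)
Max is R' → H = 60 × (((G-B)/Δ) mod 6) = 60 × (((40-44)/41) mod 6)
  (-4)/41 = -0.0975…; negative, so add 6 → 5.9024…
  H = 60 × 5.9024… = 354.146…° → H = 354.1°
= HSL(354.1°, 33.9%, 23.7%)


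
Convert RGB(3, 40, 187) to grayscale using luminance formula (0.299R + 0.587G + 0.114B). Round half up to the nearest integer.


Gray = 0.299×R + 0.587×G + 0.114×B
Gray = 0.299×3 + 0.587×40 + 0.114×187
Gray = 0.897 + 23.480 + 21.318
Gray = 45.695 → round half up → 46
Gray = 46


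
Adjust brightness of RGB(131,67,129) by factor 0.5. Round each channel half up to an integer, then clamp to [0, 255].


Multiply each channel by 0.5, round half up, clamp to [0, 255]
R: 131×0.5 = 65.5 → round → 66
G: 67×0.5 = 33.5 → round → 34
B: 129×0.5 = 64.5 → round → 65
= RGB(66, 34, 65)


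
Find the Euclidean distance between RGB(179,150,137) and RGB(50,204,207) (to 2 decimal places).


d = √[(R₁-R₂)² + (G₁-G₂)² + (B₁-B₂)²]
d = √[(179-50)² + (150-204)² + (137-207)²]
d = √[16641 + 2916 + 4900]
d = √24457
d ≈ 156.39


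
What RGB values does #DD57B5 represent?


DD → 221 (R)
57 → 87 (G)
B5 → 181 (B)
= RGB(221, 87, 181)


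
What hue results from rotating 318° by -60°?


New hue = (H + rotation) mod 360
New hue = (318 -60) mod 360
= 258 mod 360
= 258°


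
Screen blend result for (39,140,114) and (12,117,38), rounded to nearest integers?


Screen: C = 255 - (255-A)×(255-B)/255, rounded to nearest integer
R: 255 - (255-39)×(255-12)/255 = 255 - 52488/255 ≈ 255 - 205.835 = 49.165 → 49
G: 255 - (255-140)×(255-117)/255 = 255 - 15870/255 ≈ 255 - 62.235 = 192.765 → 193
B: 255 - (255-114)×(255-38)/255 = 255 - 30597/255 ≈ 255 - 119.988 = 135.012 → 135
= RGB(49, 193, 135)


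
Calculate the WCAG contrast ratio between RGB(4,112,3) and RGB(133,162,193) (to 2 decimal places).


Linearize each sRGB channel c=v/255: c/12.92 if c ≤ 0.04045 else ((c+0.055)/1.055)^2.4
L = 0.2126×R_lin + 0.7152×G_lin + 0.0722×B_lin
Color 1 (4,112,3):
  R=4: 4/255≈0.0157 ≤ 0.04045 → 0.0157/12.92 ≈ 0.00121
  G=112: 112/255≈0.4392 > 0.04045 → ((0.4392+0.055)/1.055)^2.4 ≈ 0.16203
  B=3: 3/255≈0.0118 ≤ 0.04045 → 0.0118/12.92 ≈ 0.00091
  L1 = 0.2126×0.00121 + 0.7152×0.16203 + 0.0722×0.00091 ≈ 0.11621
Color 2 (133,162,193):
  R=133: 133/255≈0.5216 > 0.04045 → ((0.5216+0.055)/1.055)^2.4 ≈ 0.23455
  G=162: 162/255≈0.6353 > 0.04045 → ((0.6353+0.055)/1.055)^2.4 ≈ 0.36131
  B=193: 193/255≈0.7569 > 0.04045 → ((0.7569+0.055)/1.055)^2.4 ≈ 0.53328
  L2 = 0.2126×0.23455 + 0.7152×0.36131 + 0.0722×0.53328 ≈ 0.34677
Lighter = 0.34677, Darker = 0.11621
Ratio = (L_lighter + 0.05) / (L_darker + 0.05)
Ratio = (0.34677 + 0.05) / (0.11621 + 0.05) = 0.39677 / 0.16621 ≈ 2.3872
Ratio ≈ 2.39:1


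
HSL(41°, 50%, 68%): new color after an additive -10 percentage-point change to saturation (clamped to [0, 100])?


Original S = 50%
Adjustment = -10 percentage points
New S = 50 + (-10) = 40
Clamp to [0, 100] → 40
= HSL(41°, 40%, 68%)


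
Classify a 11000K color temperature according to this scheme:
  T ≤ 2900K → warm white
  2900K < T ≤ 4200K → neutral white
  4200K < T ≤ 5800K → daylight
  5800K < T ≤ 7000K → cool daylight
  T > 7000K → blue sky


Temperature: 11000K
11000K > 7000K → blue sky
Classification: blue sky


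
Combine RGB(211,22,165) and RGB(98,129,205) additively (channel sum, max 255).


Additive: each channel = min(255, C₁+C₂)
R: 211+98 = 309 → 255
G: 22+129 = 151 → 151
B: 165+205 = 370 → 255
= RGB(255, 151, 255)


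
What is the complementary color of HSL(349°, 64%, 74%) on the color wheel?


Complement = opposite side of color wheel = hue + 180°
H' = (349 + 180) mod 360 = 169°
S and L unchanged.
= HSL(169°, 64%, 74%)


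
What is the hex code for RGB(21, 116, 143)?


R = 21 → 15 (hex)
G = 116 → 74 (hex)
B = 143 → 8F (hex)
Hex = #15748F


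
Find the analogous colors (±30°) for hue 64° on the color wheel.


Base hue: 64°
Left analog: (64 - 30) mod 360 = 34°
Right analog: (64 + 30) mod 360 = 94°
Analogous hues = 34° and 94°


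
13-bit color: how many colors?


Colors = 2^bits = 2^13
= 8,192 colors


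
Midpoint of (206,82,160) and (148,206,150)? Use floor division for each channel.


Midpoint: each channel = ⌊(C₁+C₂)/2⌋
R: ⌊(206+148)/2⌋ = 177
G: ⌊(82+206)/2⌋ = 144
B: ⌊(160+150)/2⌋ = 155
= RGB(177, 144, 155)


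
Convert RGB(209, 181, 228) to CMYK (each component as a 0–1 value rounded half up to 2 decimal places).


R'=209/255≈0.8196, G'=181/255≈0.7098, B'=228/255≈0.8941
K = 1 - max(R',G',B') = 1 - 228/255 = 27/255 = 0.10588… → 0.11
(1-R'-K)/(1-K) simplifies to (max-R)/max with max = 228:
C = (228-209)/228 = 19/228 = 0.08333… → 0.08
M = (228-181)/228 = 47/228 = 0.20614… → 0.21
Y = (228-228)/228 = 0/228 = 0 → 0.00
= CMYK(0.08, 0.21, 0.00, 0.11)


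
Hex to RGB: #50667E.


50 → 80 (R)
66 → 102 (G)
7E → 126 (B)
= RGB(80, 102, 126)


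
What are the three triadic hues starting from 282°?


Triadic: equally spaced at 120° intervals
H1 = 282°
H2 = (282 + 120) mod 360 = 42°
H3 = (282 + 240) mod 360 = 162°
Triadic = 282°, 42°, 162°


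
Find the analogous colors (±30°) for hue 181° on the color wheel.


Base hue: 181°
Left analog: (181 - 30) mod 360 = 151°
Right analog: (181 + 30) mod 360 = 211°
Analogous hues = 151° and 211°


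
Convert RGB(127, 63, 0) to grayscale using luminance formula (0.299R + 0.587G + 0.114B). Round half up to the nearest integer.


Gray = 0.299×R + 0.587×G + 0.114×B
Gray = 0.299×127 + 0.587×63 + 0.114×0
Gray = 37.973 + 36.981 + 0.000
Gray = 74.954 → round half up → 75
Gray = 75


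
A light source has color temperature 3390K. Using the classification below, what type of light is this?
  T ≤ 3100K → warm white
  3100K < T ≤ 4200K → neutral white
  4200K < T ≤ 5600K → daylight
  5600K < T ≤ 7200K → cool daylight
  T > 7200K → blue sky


Temperature: 3390K
3100K < 3390K ≤ 4200K → neutral white
Classification: neutral white


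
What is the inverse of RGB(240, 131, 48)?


Invert: (255-R, 255-G, 255-B)
R: 255-240 = 15
G: 255-131 = 124
B: 255-48 = 207
= RGB(15, 124, 207)


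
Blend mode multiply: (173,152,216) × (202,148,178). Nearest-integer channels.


Multiply: C = A×B/255, rounded to nearest integer
R: 173×202/255 = 34946/255 ≈ 137.043 → 137
G: 152×148/255 = 22496/255 ≈ 88.220 → 88
B: 216×178/255 = 38448/255 ≈ 150.776 → 151
= RGB(137, 88, 151)


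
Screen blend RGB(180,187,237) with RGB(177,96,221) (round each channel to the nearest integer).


Screen: C = 255 - (255-A)×(255-B)/255, rounded to nearest integer
R: 255 - (255-180)×(255-177)/255 = 255 - 5850/255 ≈ 255 - 22.941 = 232.059 → 232
G: 255 - (255-187)×(255-96)/255 = 255 - 10812/255 ≈ 255 - 42.400 = 212.600 → 213
B: 255 - (255-237)×(255-221)/255 = 255 - 612/255 ≈ 255 - 2.400 = 252.600 → 253
= RGB(232, 213, 253)


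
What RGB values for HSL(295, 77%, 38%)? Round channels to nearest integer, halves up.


H=295°, S=0.77, L=0.38
C = (1-|2L-1|)×S = (1-|-0.24|)×0.77 = 0.5852
H' = H/60 = 295/60 ≈ 4.9167; X = C×(1-|H' mod 2 - 1|) ≈ 0.5364
m = L - C/2 = 0.38 - 0.2926 = 0.0874
Sector ⌊H'⌋ = 4 → (R',G',B') = (≈0.5364, 0.0, 0.5852)
RGB = ((R'+m)×255, (G'+m)×255, (B'+m)×255) = (159.0775, 22.287, 171.513)
Round half up → RGB(159, 22, 172)


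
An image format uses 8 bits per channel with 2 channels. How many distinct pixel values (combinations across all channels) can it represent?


Total bits = 8 bits/channel × 2 channels = 16 bits
Distinct pixel values = 2^16
= 65,536 pixel values


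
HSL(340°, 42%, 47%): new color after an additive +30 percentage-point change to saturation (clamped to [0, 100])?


Original S = 42%
Adjustment = +30 percentage points
New S = 42 + (30) = 72
Clamp to [0, 100] → 72
= HSL(340°, 72%, 47%)


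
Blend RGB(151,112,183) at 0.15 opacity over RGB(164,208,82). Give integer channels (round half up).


C = α×F + (1-α)×B, with 1-α = 0.85
R: 0.15×151 + 0.85×164 = 22.65 + 139.40 = 162.05 → 162
G: 0.15×112 + 0.85×208 = 16.80 + 176.80 = 193.60 → 194
B: 0.15×183 + 0.85×82 = 27.45 + 69.70 = 97.15 → 97
= RGB(162, 194, 97)


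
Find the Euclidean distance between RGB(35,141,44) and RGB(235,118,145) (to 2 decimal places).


d = √[(R₁-R₂)² + (G₁-G₂)² + (B₁-B₂)²]
d = √[(35-235)² + (141-118)² + (44-145)²]
d = √[40000 + 529 + 10201]
d = √50730
d ≈ 225.23


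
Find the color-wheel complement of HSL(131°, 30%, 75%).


Complement = opposite side of color wheel = hue + 180°
H' = (131 + 180) mod 360 = 311°
S and L unchanged.
= HSL(311°, 30%, 75%)


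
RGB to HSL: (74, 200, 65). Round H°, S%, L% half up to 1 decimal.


Normalize: R'=74/255≈0.2902, G'=200/255≈0.7843, B'=65/255≈0.2549
Max=200/255, Min=65/255, Δ=Max-Min=135/255
L = (Max+Min)/2 = (200+65)/510 = 265/510 = 0.51960… → L = 52.0%
L > 0.5 → S = Δ/(2-Max-Min) = 135/(510-200-65) = 135/245 = 0.55102… → S = 55.1%
(the 1/255 factors cancel in S and H, so raw channel differences can be used)
Max is G' → H = 60 × ((B-R)/Δ + 2) = 60 × ((65-74)/135 + 2)
  -9/135 + 2 = -0.0666… + 2 = 1.9333…
  H = 60 × 1.9333… = 116° → H = 116.0°
= HSL(116.0°, 55.1%, 52.0%)


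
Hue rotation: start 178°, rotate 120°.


New hue = (H + rotation) mod 360
New hue = (178 + 120) mod 360
= 298 mod 360
= 298°


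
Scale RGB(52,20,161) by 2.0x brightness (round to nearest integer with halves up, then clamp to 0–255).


Multiply each channel by 2.0, round half up, clamp to [0, 255]
R: 52×2.0 = 104
G: 20×2.0 = 40
B: 161×2.0 = 322 → clamp → 255
= RGB(104, 40, 255)


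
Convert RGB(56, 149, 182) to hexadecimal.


R = 56 → 38 (hex)
G = 149 → 95 (hex)
B = 182 → B6 (hex)
Hex = #3895B6


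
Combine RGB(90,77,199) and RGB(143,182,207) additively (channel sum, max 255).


Additive: each channel = min(255, C₁+C₂)
R: 90+143 = 233 → 233
G: 77+182 = 259 → 255
B: 199+207 = 406 → 255
= RGB(233, 255, 255)


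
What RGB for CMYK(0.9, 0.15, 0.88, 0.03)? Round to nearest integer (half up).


R = 255 × (1-C) × (1-K) = 255 × 0.10 × 0.97 = 24.735 → 25
G = 255 × (1-M) × (1-K) = 255 × 0.85 × 0.97 = 210.2475 → 210
B = 255 × (1-Y) × (1-K) = 255 × 0.12 × 0.97 = 29.682 → 30
= RGB(25, 210, 30)


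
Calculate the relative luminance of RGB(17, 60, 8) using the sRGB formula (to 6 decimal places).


Linearize each channel (sRGB transfer function): c = v/255; c_lin = c/12.92 if c ≤ 0.04045, else ((c+0.055)/1.055)^2.4
  R: 17/255 ≈ 0.066667 > 0.04045 → ((0.066667+0.055)/1.055)^2.4 ≈ 0.005605
  G: 60/255 ≈ 0.235294 > 0.04045 → ((0.235294+0.055)/1.055)^2.4 ≈ 0.045186
  B: 8/255 ≈ 0.031373 ≤ 0.04045 → 0.031373/12.92 ≈ 0.002428
R_lin = 0.005605, G_lin = 0.045186, B_lin = 0.002428
L = 0.2126×R + 0.7152×G + 0.0722×B
L = 0.2126×0.005605 + 0.7152×0.045186 + 0.0722×0.002428
L ≈ 0.033684


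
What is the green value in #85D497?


Color: #85D497
R = 85 = 133
G = D4 = 212
B = 97 = 151
Green = 212


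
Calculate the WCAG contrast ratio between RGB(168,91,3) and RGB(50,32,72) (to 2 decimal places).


Linearize each sRGB channel c=v/255: c/12.92 if c ≤ 0.04045 else ((c+0.055)/1.055)^2.4
L = 0.2126×R_lin + 0.7152×G_lin + 0.0722×B_lin
Color 1 (168,91,3):
  R=168: 168/255≈0.6588 > 0.04045 → ((0.6588+0.055)/1.055)^2.4 ≈ 0.39157
  G=91: 91/255≈0.3569 > 0.04045 → ((0.3569+0.055)/1.055)^2.4 ≈ 0.10462
  B=3: 3/255≈0.0118 ≤ 0.04045 → 0.0118/12.92 ≈ 0.00091
  L1 = 0.2126×0.39157 + 0.7152×0.10462 + 0.0722×0.00091 ≈ 0.15814
Color 2 (50,32,72):
  R=50: 50/255≈0.1961 > 0.04045 → ((0.1961+0.055)/1.055)^2.4 ≈ 0.03190
  G=32: 32/255≈0.1255 > 0.04045 → ((0.1255+0.055)/1.055)^2.4 ≈ 0.01444
  B=72: 72/255≈0.2824 > 0.04045 → ((0.2824+0.055)/1.055)^2.4 ≈ 0.06480
  L2 = 0.2126×0.03190 + 0.7152×0.01444 + 0.0722×0.06480 ≈ 0.02179
Lighter = 0.15814, Darker = 0.02179
Ratio = (L_lighter + 0.05) / (L_darker + 0.05)
Ratio = (0.15814 + 0.05) / (0.02179 + 0.05) = 0.20814 / 0.07179 ≈ 2.8992
Ratio ≈ 2.90:1


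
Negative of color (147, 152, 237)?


Invert: (255-R, 255-G, 255-B)
R: 255-147 = 108
G: 255-152 = 103
B: 255-237 = 18
= RGB(108, 103, 18)


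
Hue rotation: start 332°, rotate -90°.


New hue = (H + rotation) mod 360
New hue = (332 -90) mod 360
= 242 mod 360
= 242°


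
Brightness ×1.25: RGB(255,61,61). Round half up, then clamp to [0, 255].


Multiply each channel by 1.25, round half up, clamp to [0, 255]
R: 255×1.25 = 318.75 → round → 319 → clamp → 255
G: 61×1.25 = 76.25 → round → 76
B: 61×1.25 = 76.25 → round → 76
= RGB(255, 76, 76)


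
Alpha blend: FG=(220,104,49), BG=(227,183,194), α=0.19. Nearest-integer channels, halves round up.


C = α×F + (1-α)×B, with 1-α = 0.81
R: 0.19×220 + 0.81×227 = 41.80 + 183.87 = 225.67 → 226
G: 0.19×104 + 0.81×183 = 19.76 + 148.23 = 167.99 → 168
B: 0.19×49 + 0.81×194 = 9.31 + 157.14 = 166.45 → 166
= RGB(226, 168, 166)


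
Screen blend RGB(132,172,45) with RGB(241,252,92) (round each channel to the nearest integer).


Screen: C = 255 - (255-A)×(255-B)/255, rounded to nearest integer
R: 255 - (255-132)×(255-241)/255 = 255 - 1722/255 ≈ 255 - 6.753 = 248.247 → 248
G: 255 - (255-172)×(255-252)/255 = 255 - 249/255 ≈ 255 - 0.976 = 254.024 → 254
B: 255 - (255-45)×(255-92)/255 = 255 - 34230/255 ≈ 255 - 134.235 = 120.765 → 121
= RGB(248, 254, 121)


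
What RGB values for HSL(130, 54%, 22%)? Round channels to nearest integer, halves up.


H=130°, S=0.54, L=0.22
C = (1-|2L-1|)×S = (1-|-0.56|)×0.54 = 0.2376
H' = H/60 = 130/60 ≈ 2.1667; X = C×(1-|H' mod 2 - 1|) = 0.0396
m = L - C/2 = 0.22 - 0.1188 = 0.1012
Sector ⌊H'⌋ = 2 → (R',G',B') = (0.0, 0.2376, 0.0396)
RGB = ((R'+m)×255, (G'+m)×255, (B'+m)×255) = (25.806, 86.394, 35.904)
Round half up → RGB(26, 86, 36)


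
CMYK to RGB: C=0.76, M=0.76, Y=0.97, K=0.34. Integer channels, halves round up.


R = 255 × (1-C) × (1-K) = 255 × 0.24 × 0.66 = 40.392 → 40
G = 255 × (1-M) × (1-K) = 255 × 0.24 × 0.66 = 40.392 → 40
B = 255 × (1-Y) × (1-K) = 255 × 0.03 × 0.66 = 5.049 → 5
= RGB(40, 40, 5)


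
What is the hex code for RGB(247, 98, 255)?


R = 247 → F7 (hex)
G = 98 → 62 (hex)
B = 255 → FF (hex)
Hex = #F762FF


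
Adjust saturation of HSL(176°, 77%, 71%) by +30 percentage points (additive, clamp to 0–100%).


Original S = 77%
Adjustment = +30 percentage points
New S = 77 + (30) = 107
Clamp to [0, 100] → 100
= HSL(176°, 100%, 71%)


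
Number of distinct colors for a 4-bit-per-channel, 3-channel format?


Total bits = 4 bits/channel × 3 channels = 12 bits
Distinct colors = 2^12
= 4,096 colors


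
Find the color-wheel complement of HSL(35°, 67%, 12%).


Complement = opposite side of color wheel = hue + 180°
H' = (35 + 180) mod 360 = 215°
S and L unchanged.
= HSL(215°, 67%, 12%)


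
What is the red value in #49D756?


Color: #49D756
R = 49 = 73
G = D7 = 215
B = 56 = 86
Red = 73


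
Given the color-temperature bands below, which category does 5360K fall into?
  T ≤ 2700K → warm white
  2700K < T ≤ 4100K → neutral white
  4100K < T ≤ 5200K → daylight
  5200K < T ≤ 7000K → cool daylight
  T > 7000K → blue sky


Temperature: 5360K
5200K < 5360K ≤ 7000K → cool daylight
Classification: cool daylight


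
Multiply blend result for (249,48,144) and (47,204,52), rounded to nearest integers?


Multiply: C = A×B/255, rounded to nearest integer
R: 249×47/255 = 11703/255 ≈ 45.894 → 46
G: 48×204/255 = 9792/255 ≈ 38.400 → 38
B: 144×52/255 = 7488/255 ≈ 29.365 → 29
= RGB(46, 38, 29)


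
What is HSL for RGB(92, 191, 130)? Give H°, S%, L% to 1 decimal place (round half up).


Normalize: R'=92/255≈0.3608, G'=191/255≈0.7490, B'=130/255≈0.5098
Max=191/255, Min=92/255, Δ=Max-Min=99/255
L = (Max+Min)/2 = (191+92)/510 = 283/510 = 0.55490… → L = 55.5%
L > 0.5 → S = Δ/(2-Max-Min) = 99/(510-191-92) = 99/227 = 0.43612… → S = 43.6%
(the 1/255 factors cancel in S and H, so raw channel differences can be used)
Max is G' → H = 60 × ((B-R)/Δ + 2) = 60 × ((130-92)/99 + 2)
  38/99 + 2 = 0.3838… + 2 = 2.3838…
  H = 60 × 2.3838… = 143.030…° → H = 143.0°
= HSL(143.0°, 43.6%, 55.5%)


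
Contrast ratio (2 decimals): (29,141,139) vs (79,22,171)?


Linearize each sRGB channel c=v/255: c/12.92 if c ≤ 0.04045 else ((c+0.055)/1.055)^2.4
L = 0.2126×R_lin + 0.7152×G_lin + 0.0722×B_lin
Color 1 (29,141,139):
  R=29: 29/255≈0.1137 > 0.04045 → ((0.1137+0.055)/1.055)^2.4 ≈ 0.01229
  G=141: 141/255≈0.5529 > 0.04045 → ((0.5529+0.055)/1.055)^2.4 ≈ 0.26636
  B=139: 139/255≈0.5451 > 0.04045 → ((0.5451+0.055)/1.055)^2.4 ≈ 0.25818
  L1 = 0.2126×0.01229 + 0.7152×0.26636 + 0.0722×0.25818 ≈ 0.21175
Color 2 (79,22,171):
  R=79: 79/255≈0.3098 > 0.04045 → ((0.3098+0.055)/1.055)^2.4 ≈ 0.07819
  G=22: 22/255≈0.0863 > 0.04045 → ((0.0863+0.055)/1.055)^2.4 ≈ 0.00802
  B=171: 171/255≈0.6706 > 0.04045 → ((0.6706+0.055)/1.055)^2.4 ≈ 0.40724
  L2 = 0.2126×0.07819 + 0.7152×0.00802 + 0.0722×0.40724 ≈ 0.05176
Lighter = 0.21175, Darker = 0.05176
Ratio = (L_lighter + 0.05) / (L_darker + 0.05)
Ratio = (0.21175 + 0.05) / (0.05176 + 0.05) = 0.26175 / 0.10176 ≈ 2.5721
Ratio ≈ 2.57:1


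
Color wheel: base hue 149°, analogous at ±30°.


Base hue: 149°
Left analog: (149 - 30) mod 360 = 119°
Right analog: (149 + 30) mod 360 = 179°
Analogous hues = 119° and 179°


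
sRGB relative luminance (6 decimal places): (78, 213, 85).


Linearize each channel (sRGB transfer function): c = v/255; c_lin = c/12.92 if c ≤ 0.04045, else ((c+0.055)/1.055)^2.4
  R: 78/255 ≈ 0.305882 > 0.04045 → ((0.305882+0.055)/1.055)^2.4 ≈ 0.076185
  G: 213/255 ≈ 0.835294 > 0.04045 → ((0.835294+0.055)/1.055)^2.4 ≈ 0.665387
  B: 85/255 ≈ 0.333333 > 0.04045 → ((0.333333+0.055)/1.055)^2.4 ≈ 0.090842
R_lin = 0.076185, G_lin = 0.665387, B_lin = 0.090842
L = 0.2126×R + 0.7152×G + 0.0722×B
L = 0.2126×0.076185 + 0.7152×0.665387 + 0.0722×0.090842
L ≈ 0.498641


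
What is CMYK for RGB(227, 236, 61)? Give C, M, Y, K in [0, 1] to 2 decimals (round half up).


R'=227/255≈0.8902, G'=236/255≈0.9255, B'=61/255≈0.2392
K = 1 - max(R',G',B') = 1 - 236/255 = 19/255 = 0.07450… → 0.07
(1-R'-K)/(1-K) simplifies to (max-R)/max with max = 236:
C = (236-227)/236 = 9/236 = 0.03813… → 0.04
M = (236-236)/236 = 0/236 = 0 → 0.00
Y = (236-61)/236 = 175/236 = 0.74152… → 0.74
= CMYK(0.04, 0.00, 0.74, 0.07)


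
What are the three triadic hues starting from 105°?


Triadic: equally spaced at 120° intervals
H1 = 105°
H2 = (105 + 120) mod 360 = 225°
H3 = (105 + 240) mod 360 = 345°
Triadic = 105°, 225°, 345°


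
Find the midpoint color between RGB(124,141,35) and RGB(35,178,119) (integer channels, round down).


Midpoint: each channel = ⌊(C₁+C₂)/2⌋
R: ⌊(124+35)/2⌋ = 79
G: ⌊(141+178)/2⌋ = 159
B: ⌊(35+119)/2⌋ = 77
= RGB(79, 159, 77)


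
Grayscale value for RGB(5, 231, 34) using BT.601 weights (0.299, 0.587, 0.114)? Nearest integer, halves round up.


Gray = 0.299×R + 0.587×G + 0.114×B
Gray = 0.299×5 + 0.587×231 + 0.114×34
Gray = 1.495 + 135.597 + 3.876
Gray = 140.968 → round half up → 141
Gray = 141


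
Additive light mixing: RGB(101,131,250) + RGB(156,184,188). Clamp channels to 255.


Additive: each channel = min(255, C₁+C₂)
R: 101+156 = 257 → 255
G: 131+184 = 315 → 255
B: 250+188 = 438 → 255
= RGB(255, 255, 255)


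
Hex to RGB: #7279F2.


72 → 114 (R)
79 → 121 (G)
F2 → 242 (B)
= RGB(114, 121, 242)


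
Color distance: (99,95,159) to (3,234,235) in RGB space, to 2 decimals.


d = √[(R₁-R₂)² + (G₁-G₂)² + (B₁-B₂)²]
d = √[(99-3)² + (95-234)² + (159-235)²]
d = √[9216 + 19321 + 5776]
d = √34313
d ≈ 185.24


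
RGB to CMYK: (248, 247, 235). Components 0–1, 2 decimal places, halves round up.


R'=248/255≈0.9725, G'=247/255≈0.9686, B'=235/255≈0.9216
K = 1 - max(R',G',B') = 1 - 248/255 = 7/255 = 0.02745… → 0.03
(1-R'-K)/(1-K) simplifies to (max-R)/max with max = 248:
C = (248-248)/248 = 0/248 = 0 → 0.00
M = (248-247)/248 = 1/248 = 0.00403… → 0.00
Y = (248-235)/248 = 13/248 = 0.05241… → 0.05
= CMYK(0.00, 0.00, 0.05, 0.03)


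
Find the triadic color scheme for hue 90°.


Triadic: equally spaced at 120° intervals
H1 = 90°
H2 = (90 + 120) mod 360 = 210°
H3 = (90 + 240) mod 360 = 330°
Triadic = 90°, 210°, 330°


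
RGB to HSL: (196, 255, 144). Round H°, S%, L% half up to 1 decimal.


Normalize: R'=196/255≈0.7686, G'=255/255≈1.0000, B'=144/255≈0.5647
Max=255/255, Min=144/255, Δ=Max-Min=111/255
L = (Max+Min)/2 = (255+144)/510 = 399/510 = 0.78235… → L = 78.2%
L > 0.5 → S = Δ/(2-Max-Min) = 111/(510-255-144) = 111/111 = 1 → S = 100.0%
(the 1/255 factors cancel in S and H, so raw channel differences can be used)
Max is G' → H = 60 × ((B-R)/Δ + 2) = 60 × ((144-196)/111 + 2)
  -52/111 + 2 = -0.4684… + 2 = 1.5315…
  H = 60 × 1.5315… = 91.891…° → H = 91.9°
= HSL(91.9°, 100.0%, 78.2%)


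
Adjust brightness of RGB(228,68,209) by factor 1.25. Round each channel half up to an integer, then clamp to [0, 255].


Multiply each channel by 1.25, round half up, clamp to [0, 255]
R: 228×1.25 = 285 → clamp → 255
G: 68×1.25 = 85
B: 209×1.25 = 261.25 → round → 261 → clamp → 255
= RGB(255, 85, 255)


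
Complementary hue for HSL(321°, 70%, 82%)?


Complement = opposite side of color wheel = hue + 180°
H' = (321 + 180) mod 360 = 141°
S and L unchanged.
= HSL(141°, 70%, 82%)


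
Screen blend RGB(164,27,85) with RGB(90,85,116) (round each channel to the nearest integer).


Screen: C = 255 - (255-A)×(255-B)/255, rounded to nearest integer
R: 255 - (255-164)×(255-90)/255 = 255 - 15015/255 ≈ 255 - 58.882 = 196.118 → 196
G: 255 - (255-27)×(255-85)/255 = 255 - 38760/255 ≈ 255 - 152.000 = 103.000 → 103
B: 255 - (255-85)×(255-116)/255 = 255 - 23630/255 ≈ 255 - 92.667 = 162.333 → 162
= RGB(196, 103, 162)


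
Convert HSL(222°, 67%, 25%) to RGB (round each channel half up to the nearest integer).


H=222°, S=0.67, L=0.25
C = (1-|2L-1|)×S = (1-|-0.50|)×0.67 = 0.335
H' = H/60 = 222/60 ≈ 3.7000; X = C×(1-|H' mod 2 - 1|) = 0.1005
m = L - C/2 = 0.25 - 0.1675 = 0.0825
Sector ⌊H'⌋ = 3 → (R',G',B') = (0.0, 0.1005, 0.335)
RGB = ((R'+m)×255, (G'+m)×255, (B'+m)×255) = (21.0375, 46.665, 106.4625)
Round half up → RGB(21, 47, 106)


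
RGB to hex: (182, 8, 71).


R = 182 → B6 (hex)
G = 8 → 08 (hex)
B = 71 → 47 (hex)
Hex = #B60847


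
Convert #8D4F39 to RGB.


8D → 141 (R)
4F → 79 (G)
39 → 57 (B)
= RGB(141, 79, 57)


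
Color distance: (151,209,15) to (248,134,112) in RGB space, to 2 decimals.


d = √[(R₁-R₂)² + (G₁-G₂)² + (B₁-B₂)²]
d = √[(151-248)² + (209-134)² + (15-112)²]
d = √[9409 + 5625 + 9409]
d = √24443
d ≈ 156.34


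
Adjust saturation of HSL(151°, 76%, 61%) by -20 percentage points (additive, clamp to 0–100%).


Original S = 76%
Adjustment = -20 percentage points
New S = 76 + (-20) = 56
Clamp to [0, 100] → 56
= HSL(151°, 56%, 61%)


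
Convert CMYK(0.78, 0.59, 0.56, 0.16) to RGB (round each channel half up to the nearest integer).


R = 255 × (1-C) × (1-K) = 255 × 0.22 × 0.84 = 47.124 → 47
G = 255 × (1-M) × (1-K) = 255 × 0.41 × 0.84 = 87.822 → 88
B = 255 × (1-Y) × (1-K) = 255 × 0.44 × 0.84 = 94.248 → 94
= RGB(47, 88, 94)


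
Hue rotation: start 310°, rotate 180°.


New hue = (H + rotation) mod 360
New hue = (310 + 180) mod 360
= 490 mod 360
= 130°


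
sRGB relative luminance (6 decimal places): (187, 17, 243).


Linearize each channel (sRGB transfer function): c = v/255; c_lin = c/12.92 if c ≤ 0.04045, else ((c+0.055)/1.055)^2.4
  R: 187/255 ≈ 0.733333 > 0.04045 → ((0.733333+0.055)/1.055)^2.4 ≈ 0.496933
  G: 17/255 ≈ 0.066667 > 0.04045 → ((0.066667+0.055)/1.055)^2.4 ≈ 0.005605
  B: 243/255 ≈ 0.952941 > 0.04045 → ((0.952941+0.055)/1.055)^2.4 ≈ 0.896269
R_lin = 0.496933, G_lin = 0.005605, B_lin = 0.896269
L = 0.2126×R + 0.7152×G + 0.0722×B
L = 0.2126×0.496933 + 0.7152×0.005605 + 0.0722×0.896269
L ≈ 0.174368


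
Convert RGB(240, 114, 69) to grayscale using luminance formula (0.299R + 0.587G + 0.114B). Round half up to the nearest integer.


Gray = 0.299×R + 0.587×G + 0.114×B
Gray = 0.299×240 + 0.587×114 + 0.114×69
Gray = 71.760 + 66.918 + 7.866
Gray = 146.544 → round half up → 147
Gray = 147


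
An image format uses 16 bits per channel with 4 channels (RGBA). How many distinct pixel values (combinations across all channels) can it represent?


Total bits = 16 bits/channel × 4 channels = 64 bits
Distinct pixel values = 2^64
= 18,446,744,073,709,551,616 pixel values


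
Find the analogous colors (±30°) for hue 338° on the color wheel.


Base hue: 338°
Left analog: (338 - 30) mod 360 = 308°
Right analog: (338 + 30) mod 360 = 8°
Analogous hues = 308° and 8°


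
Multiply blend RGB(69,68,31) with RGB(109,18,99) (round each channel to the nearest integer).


Multiply: C = A×B/255, rounded to nearest integer
R: 69×109/255 = 7521/255 ≈ 29.494 → 29
G: 68×18/255 = 1224/255 ≈ 4.800 → 5
B: 31×99/255 = 3069/255 ≈ 12.035 → 12
= RGB(29, 5, 12)


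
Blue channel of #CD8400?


Color: #CD8400
R = CD = 205
G = 84 = 132
B = 00 = 0
Blue = 0


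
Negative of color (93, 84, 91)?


Invert: (255-R, 255-G, 255-B)
R: 255-93 = 162
G: 255-84 = 171
B: 255-91 = 164
= RGB(162, 171, 164)


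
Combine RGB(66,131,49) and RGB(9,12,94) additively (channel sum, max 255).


Additive: each channel = min(255, C₁+C₂)
R: 66+9 = 75 → 75
G: 131+12 = 143 → 143
B: 49+94 = 143 → 143
= RGB(75, 143, 143)


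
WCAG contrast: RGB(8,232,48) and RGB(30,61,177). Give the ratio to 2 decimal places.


Linearize each sRGB channel c=v/255: c/12.92 if c ≤ 0.04045 else ((c+0.055)/1.055)^2.4
L = 0.2126×R_lin + 0.7152×G_lin + 0.0722×B_lin
Color 1 (8,232,48):
  R=8: 8/255≈0.0314 ≤ 0.04045 → 0.0314/12.92 ≈ 0.00243
  G=232: 232/255≈0.9098 > 0.04045 → ((0.9098+0.055)/1.055)^2.4 ≈ 0.80695
  B=48: 48/255≈0.1882 > 0.04045 → ((0.1882+0.055)/1.055)^2.4 ≈ 0.02956
  L1 = 0.2126×0.00243 + 0.7152×0.80695 + 0.0722×0.02956 ≈ 0.57978
Color 2 (30,61,177):
  R=30: 30/255≈0.1176 > 0.04045 → ((0.1176+0.055)/1.055)^2.4 ≈ 0.01298
  G=61: 61/255≈0.2392 > 0.04045 → ((0.2392+0.055)/1.055)^2.4 ≈ 0.04667
  B=177: 177/255≈0.6941 > 0.04045 → ((0.6941+0.055)/1.055)^2.4 ≈ 0.43966
  L2 = 0.2126×0.01298 + 0.7152×0.04667 + 0.0722×0.43966 ≈ 0.06788
Lighter = 0.57978, Darker = 0.06788
Ratio = (L_lighter + 0.05) / (L_darker + 0.05)
Ratio = (0.57978 + 0.05) / (0.06788 + 0.05) = 0.62978 / 0.11788 ≈ 5.3426
Ratio ≈ 5.34:1


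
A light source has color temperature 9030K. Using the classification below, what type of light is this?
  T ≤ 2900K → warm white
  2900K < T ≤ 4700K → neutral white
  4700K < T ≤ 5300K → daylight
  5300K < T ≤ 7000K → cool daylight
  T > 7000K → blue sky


Temperature: 9030K
9030K > 7000K → blue sky
Classification: blue sky


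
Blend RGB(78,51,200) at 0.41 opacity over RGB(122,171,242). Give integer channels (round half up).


C = α×F + (1-α)×B, with 1-α = 0.59
R: 0.41×78 + 0.59×122 = 31.98 + 71.98 = 103.96 → 104
G: 0.41×51 + 0.59×171 = 20.91 + 100.89 = 121.80 → 122
B: 0.41×200 + 0.59×242 = 82.00 + 142.78 = 224.78 → 225
= RGB(104, 122, 225)


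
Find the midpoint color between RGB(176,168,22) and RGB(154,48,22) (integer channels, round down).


Midpoint: each channel = ⌊(C₁+C₂)/2⌋
R: ⌊(176+154)/2⌋ = 165
G: ⌊(168+48)/2⌋ = 108
B: ⌊(22+22)/2⌋ = 22
= RGB(165, 108, 22)


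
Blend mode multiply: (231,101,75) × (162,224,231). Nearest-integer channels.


Multiply: C = A×B/255, rounded to nearest integer
R: 231×162/255 = 37422/255 ≈ 146.753 → 147
G: 101×224/255 = 22624/255 ≈ 88.722 → 89
B: 75×231/255 = 17325/255 ≈ 67.941 → 68
= RGB(147, 89, 68)


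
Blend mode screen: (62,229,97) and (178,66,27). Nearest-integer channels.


Screen: C = 255 - (255-A)×(255-B)/255, rounded to nearest integer
R: 255 - (255-62)×(255-178)/255 = 255 - 14861/255 ≈ 255 - 58.278 = 196.722 → 197
G: 255 - (255-229)×(255-66)/255 = 255 - 4914/255 ≈ 255 - 19.271 = 235.729 → 236
B: 255 - (255-97)×(255-27)/255 = 255 - 36024/255 ≈ 255 - 141.271 = 113.729 → 114
= RGB(197, 236, 114)


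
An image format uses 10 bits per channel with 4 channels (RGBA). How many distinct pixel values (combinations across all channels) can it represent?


Total bits = 10 bits/channel × 4 channels = 40 bits
Distinct pixel values = 2^40
= 1,099,511,627,776 pixel values


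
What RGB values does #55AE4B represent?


55 → 85 (R)
AE → 174 (G)
4B → 75 (B)
= RGB(85, 174, 75)


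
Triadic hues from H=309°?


Triadic: equally spaced at 120° intervals
H1 = 309°
H2 = (309 + 120) mod 360 = 69°
H3 = (309 + 240) mod 360 = 189°
Triadic = 309°, 69°, 189°


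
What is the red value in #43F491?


Color: #43F491
R = 43 = 67
G = F4 = 244
B = 91 = 145
Red = 67


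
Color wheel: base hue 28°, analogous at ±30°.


Base hue: 28°
Left analog: (28 - 30) mod 360 = 358°
Right analog: (28 + 30) mod 360 = 58°
Analogous hues = 358° and 58°


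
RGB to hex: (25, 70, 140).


R = 25 → 19 (hex)
G = 70 → 46 (hex)
B = 140 → 8C (hex)
Hex = #19468C


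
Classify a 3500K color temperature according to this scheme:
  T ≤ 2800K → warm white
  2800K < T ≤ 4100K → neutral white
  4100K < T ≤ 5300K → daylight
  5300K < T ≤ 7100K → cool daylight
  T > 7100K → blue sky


Temperature: 3500K
2800K < 3500K ≤ 4100K → neutral white
Classification: neutral white


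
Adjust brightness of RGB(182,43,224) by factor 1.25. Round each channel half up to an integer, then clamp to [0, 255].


Multiply each channel by 1.25, round half up, clamp to [0, 255]
R: 182×1.25 = 227.5 → round → 228
G: 43×1.25 = 53.75 → round → 54
B: 224×1.25 = 280 → clamp → 255
= RGB(228, 54, 255)


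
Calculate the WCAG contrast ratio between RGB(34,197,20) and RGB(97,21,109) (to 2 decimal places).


Linearize each sRGB channel c=v/255: c/12.92 if c ≤ 0.04045 else ((c+0.055)/1.055)^2.4
L = 0.2126×R_lin + 0.7152×G_lin + 0.0722×B_lin
Color 1 (34,197,20):
  R=34: 34/255≈0.1333 > 0.04045 → ((0.1333+0.055)/1.055)^2.4 ≈ 0.01600
  G=197: 197/255≈0.7725 > 0.04045 → ((0.7725+0.055)/1.055)^2.4 ≈ 0.55834
  B=20: 20/255≈0.0784 > 0.04045 → ((0.0784+0.055)/1.055)^2.4 ≈ 0.00700
  L1 = 0.2126×0.01600 + 0.7152×0.55834 + 0.0722×0.00700 ≈ 0.40323
Color 2 (97,21,109):
  R=97: 97/255≈0.3804 > 0.04045 → ((0.3804+0.055)/1.055)^2.4 ≈ 0.11954
  G=21: 21/255≈0.0824 > 0.04045 → ((0.0824+0.055)/1.055)^2.4 ≈ 0.00750
  B=109: 109/255≈0.4275 > 0.04045 → ((0.4275+0.055)/1.055)^2.4 ≈ 0.15293
  L2 = 0.2126×0.11954 + 0.7152×0.00750 + 0.0722×0.15293 ≈ 0.04182
Lighter = 0.40323, Darker = 0.04182
Ratio = (L_lighter + 0.05) / (L_darker + 0.05)
Ratio = (0.40323 + 0.05) / (0.04182 + 0.05) = 0.45323 / 0.09182 ≈ 4.9362
Ratio ≈ 4.94:1


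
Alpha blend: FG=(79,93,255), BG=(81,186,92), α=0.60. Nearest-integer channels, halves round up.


C = α×F + (1-α)×B, with 1-α = 0.40
R: 0.60×79 + 0.40×81 = 47.40 + 32.40 = 79.80 → 80
G: 0.60×93 + 0.40×186 = 55.80 + 74.40 = 130.20 → 130
B: 0.60×255 + 0.40×92 = 153.00 + 36.80 = 189.80 → 190
= RGB(80, 130, 190)


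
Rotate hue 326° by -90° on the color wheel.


New hue = (H + rotation) mod 360
New hue = (326 -90) mod 360
= 236 mod 360
= 236°


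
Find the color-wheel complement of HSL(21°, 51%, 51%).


Complement = opposite side of color wheel = hue + 180°
H' = (21 + 180) mod 360 = 201°
S and L unchanged.
= HSL(201°, 51%, 51%)


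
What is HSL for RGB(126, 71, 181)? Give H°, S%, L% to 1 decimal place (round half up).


Normalize: R'=126/255≈0.4941, G'=71/255≈0.2784, B'=181/255≈0.7098
Max=181/255, Min=71/255, Δ=Max-Min=110/255
L = (Max+Min)/2 = (181+71)/510 = 252/510 = 0.49411… → L = 49.4%
L ≤ 0.5 → S = Δ/(Max+Min) = 110/(181+71) = 110/252 = 0.43650… → S = 43.7%
(the 1/255 factors cancel in S and H, so raw channel differences can be used)
Max is B' → H = 60 × ((R-G)/Δ + 4) = 60 × ((126-71)/110 + 4)
  55/110 + 4 = 0.5 + 4 = 4.5
  H = 60 × 4.5 = 270° → H = 270.0°
= HSL(270.0°, 43.7%, 49.4%)


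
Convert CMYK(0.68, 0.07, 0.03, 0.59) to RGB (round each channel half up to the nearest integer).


R = 255 × (1-C) × (1-K) = 255 × 0.32 × 0.41 = 33.456 → 33
G = 255 × (1-M) × (1-K) = 255 × 0.93 × 0.41 = 97.2315 → 97
B = 255 × (1-Y) × (1-K) = 255 × 0.97 × 0.41 = 101.4135 → 101
= RGB(33, 97, 101)


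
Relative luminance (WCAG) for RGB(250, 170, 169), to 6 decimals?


Linearize each channel (sRGB transfer function): c = v/255; c_lin = c/12.92 if c ≤ 0.04045, else ((c+0.055)/1.055)^2.4
  R: 250/255 ≈ 0.980392 > 0.04045 → ((0.980392+0.055)/1.055)^2.4 ≈ 0.955973
  G: 170/255 ≈ 0.666667 > 0.04045 → ((0.666667+0.055)/1.055)^2.4 ≈ 0.401978
  B: 169/255 ≈ 0.662745 > 0.04045 → ((0.662745+0.055)/1.055)^2.4 ≈ 0.396755
R_lin = 0.955973, G_lin = 0.401978, B_lin = 0.396755
L = 0.2126×R + 0.7152×G + 0.0722×B
L = 0.2126×0.955973 + 0.7152×0.401978 + 0.0722×0.396755
L ≈ 0.519380


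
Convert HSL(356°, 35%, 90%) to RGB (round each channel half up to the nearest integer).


H=356°, S=0.35, L=0.90
C = (1-|2L-1|)×S = (1-|0.80|)×0.35 = 0.07
H' = H/60 = 356/60 ≈ 5.9333; X = C×(1-|H' mod 2 - 1|) ≈ 0.0047
m = L - C/2 = 0.90 - 0.035 = 0.865
Sector ⌊H'⌋ = 5 → (R',G',B') = (0.07, 0.0, ≈0.0047)
RGB = ((R'+m)×255, (G'+m)×255, (B'+m)×255) = (238.425, 220.575, 221.765)
Round half up → RGB(238, 221, 222)


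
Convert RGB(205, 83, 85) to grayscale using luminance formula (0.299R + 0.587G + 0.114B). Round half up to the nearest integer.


Gray = 0.299×R + 0.587×G + 0.114×B
Gray = 0.299×205 + 0.587×83 + 0.114×85
Gray = 61.295 + 48.721 + 9.690
Gray = 119.706 → round half up → 120
Gray = 120


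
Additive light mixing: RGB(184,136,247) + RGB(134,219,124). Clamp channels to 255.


Additive: each channel = min(255, C₁+C₂)
R: 184+134 = 318 → 255
G: 136+219 = 355 → 255
B: 247+124 = 371 → 255
= RGB(255, 255, 255)


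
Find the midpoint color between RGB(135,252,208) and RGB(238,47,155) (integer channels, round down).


Midpoint: each channel = ⌊(C₁+C₂)/2⌋
R: ⌊(135+238)/2⌋ = 186
G: ⌊(252+47)/2⌋ = 149
B: ⌊(208+155)/2⌋ = 181
= RGB(186, 149, 181)


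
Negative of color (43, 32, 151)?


Invert: (255-R, 255-G, 255-B)
R: 255-43 = 212
G: 255-32 = 223
B: 255-151 = 104
= RGB(212, 223, 104)


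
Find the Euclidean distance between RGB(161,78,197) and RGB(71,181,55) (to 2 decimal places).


d = √[(R₁-R₂)² + (G₁-G₂)² + (B₁-B₂)²]
d = √[(161-71)² + (78-181)² + (197-55)²]
d = √[8100 + 10609 + 20164]
d = √38873
d ≈ 197.16


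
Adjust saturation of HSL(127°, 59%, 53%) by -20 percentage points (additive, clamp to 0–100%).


Original S = 59%
Adjustment = -20 percentage points
New S = 59 + (-20) = 39
Clamp to [0, 100] → 39
= HSL(127°, 39%, 53%)


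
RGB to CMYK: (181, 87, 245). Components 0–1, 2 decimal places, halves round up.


R'=181/255≈0.7098, G'=87/255≈0.3412, B'=245/255≈0.9608
K = 1 - max(R',G',B') = 1 - 245/255 = 10/255 = 0.03921… → 0.04
(1-R'-K)/(1-K) simplifies to (max-R)/max with max = 245:
C = (245-181)/245 = 64/245 = 0.26122… → 0.26
M = (245-87)/245 = 158/245 = 0.64489… → 0.64
Y = (245-245)/245 = 0/245 = 0 → 0.00
= CMYK(0.26, 0.64, 0.00, 0.04)


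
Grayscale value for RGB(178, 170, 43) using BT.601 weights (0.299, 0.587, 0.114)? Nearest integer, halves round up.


Gray = 0.299×R + 0.587×G + 0.114×B
Gray = 0.299×178 + 0.587×170 + 0.114×43
Gray = 53.222 + 99.790 + 4.902
Gray = 157.914 → round half up → 158
Gray = 158
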